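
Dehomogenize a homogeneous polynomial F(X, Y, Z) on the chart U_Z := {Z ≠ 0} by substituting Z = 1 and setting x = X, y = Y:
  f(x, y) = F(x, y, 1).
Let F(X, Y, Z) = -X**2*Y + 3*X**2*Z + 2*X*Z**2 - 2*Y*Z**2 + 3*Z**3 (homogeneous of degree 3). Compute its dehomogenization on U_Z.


f(x, y) = -x**2*y + 3*x**2 + 2*x - 2*y + 3

On U_Z we set Z = 1. Each monomial c·X^i·Y^j·Z^k in F becomes c·x^i·y^j·1^k = c·x^i·y^j.
Substituting Z = 1: F(X, Y, 1) = -x**2*y + 3*x**2 + 2*x - 2*y + 3.
Note: deg(f) ≤ deg(F) = 3; strict inequality happens when F is divisible by Z (lost terms).


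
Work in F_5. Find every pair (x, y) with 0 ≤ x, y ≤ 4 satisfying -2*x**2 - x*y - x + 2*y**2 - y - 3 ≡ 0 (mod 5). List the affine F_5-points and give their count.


Affine F_5-points: {(0, 4)}; count = 1.

For each of the 25 pairs (x, y) ∈ F_5², evaluate f(x, y) mod 5. Record the zeros.
  x = 0: [0↦2, 1↦3, 2↦3, 3↦2, 4↦0]  zeros at y ∈ {4}
  x = 1: [0↦4, 1↦4, 2↦3, 3↦1, 4↦3]  zeros at y ∈ ∅
  x = 2: [0↦2, 1↦1, 2↦4, 3↦1, 4↦2]  zeros at y ∈ ∅
  x = 3: [0↦1, 1↦4, 2↦1, 3↦2, 4↦2]  zeros at y ∈ ∅
  x = 4: [0↦1, 1↦3, 2↦4, 3↦4, 4↦3]  zeros at y ∈ ∅
Collecting zeros: affine points = {(0, 4)}.
Total count |C(F_5)_aff| = 1.


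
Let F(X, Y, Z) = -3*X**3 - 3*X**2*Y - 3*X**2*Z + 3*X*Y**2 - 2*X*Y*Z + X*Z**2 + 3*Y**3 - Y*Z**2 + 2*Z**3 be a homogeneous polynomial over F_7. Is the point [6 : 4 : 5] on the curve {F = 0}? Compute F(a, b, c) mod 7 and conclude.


F(6,4,5) ≡ 5 (mod 7); P is NOT on the curve.

Evaluate F(6, 4, 5) term-by-term (mod 7).
  -3*X**3 ↦ -3·216·1·1 = -648
  -3*X**2*Y ↦ -3·36·4·1 = -432
  -3*X**2*Z ↦ -3·36·1·5 = -540
  3*X*Y**2 ↦ 3·6·16·1 = 288
  -2*X*Y*Z ↦ -2·6·4·5 = -240
  X*Z**2 ↦ 1·6·1·25 = 150
  3*Y**3 ↦ 3·1·64·1 = 192
  -Y*Z**2 ↦ -1·1·4·25 = -100
  2*Z**3 ↦ 2·1·1·125 = 250
Sum: F(6, 4, 5) = (-648) + (-432) + (-540) + (288) + (-240) + (150) + (192) + (-100) + (250) = -1080.
Reducing mod 7: -1080 ≡ 5 (mod 7).
Since F(a, b, c) ≡ 5 ≠ 0 (mod 7), P does NOT lie on the curve.


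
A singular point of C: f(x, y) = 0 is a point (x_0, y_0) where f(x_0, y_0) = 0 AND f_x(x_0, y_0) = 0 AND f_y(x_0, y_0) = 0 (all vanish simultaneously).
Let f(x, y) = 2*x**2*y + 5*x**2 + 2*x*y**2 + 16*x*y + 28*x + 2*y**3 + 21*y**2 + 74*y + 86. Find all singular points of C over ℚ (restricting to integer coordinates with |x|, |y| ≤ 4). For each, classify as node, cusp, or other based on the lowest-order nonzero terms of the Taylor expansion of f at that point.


Singular points: {(-1, -3)}; classification: node.

Compute partial derivatives:
  f_x = 4*x*y + 10*x + 2*y**2 + 16*y + 28.
  f_y = 2*x**2 + 4*x*y + 16*x + 6*y**2 + 42*y + 74.
Scan x_0 ∈ {−4, ..., 4}. For each x_0, f_y(x_0, y) is a polynomial in y; find its integer roots y ∈ {−4, ..., 4}, then test f_x and f at those candidates.
  x = -4: f_y(-4, y) = 6*y**2 + 26*y + 42; no integer root y with |y| ≤ 4.
  x = -3: f_y(-3, y) = 6*y**2 + 30*y + 44; no integer root y with |y| ≤ 4.
  x = -2: f_y(-2, y) = 6*y**2 + 34*y + 50; no integer root y with |y| ≤ 4.
  x = -1: f_y(-1, y) = 6*y**2 + 38*y + 60; vanishes at y ∈ {-3}. (-1, -3): f_x = 0, f = 0 — SINGULAR.
  x = 0: f_y(0, y) = 6*y**2 + 42*y + 74; no integer root y with |y| ≤ 4.
  x = 1: f_y(1, y) = 6*y**2 + 46*y + 92; no integer root y with |y| ≤ 4.
  x = 2: f_y(2, y) = 6*y**2 + 50*y + 114; no integer root y with |y| ≤ 4.
  x = 3: f_y(3, y) = 6*y**2 + 54*y + 140; no integer root y with |y| ≤ 4.
  x = 4: f_y(4, y) = 6*y**2 + 58*y + 170; no integer root y with |y| ≤ 4.
Only singular point on the grid: (-1, -3).
Classify: substitute x = -1 + u, y = -3 + v and expand: f = 2*u**2*v - u**2 + 2*u*v**2 + 2*v**3 + v**2.
No constant or linear terms (consistent with a singular point). Quadratic part: -u**2 + v**2. Cubic part: 2*u**2*v + 2*u*v**2 + 2*v**3.
The quadratic part v**2 - u**2 = (v − u)(v + u) splits into two distinct linear factors, so there are two distinct tangent lines y − -3 = ±(x − -1) — this is a node (ordinary double point).
Classification: node.


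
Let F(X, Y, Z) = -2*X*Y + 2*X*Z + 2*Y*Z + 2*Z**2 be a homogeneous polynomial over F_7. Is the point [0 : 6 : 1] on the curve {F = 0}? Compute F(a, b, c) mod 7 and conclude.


F(0,6,1) ≡ 0 (mod 7); P is on the curve.

Evaluate F(0, 6, 1) term-by-term (mod 7).
  -2*X*Y ↦ -2·0·6·1 = 0
  2*X*Z ↦ 2·0·1·1 = 0
  2*Y*Z ↦ 2·1·6·1 = 12
  2*Z**2 ↦ 2·1·1·1 = 2
Sum: F(0, 6, 1) = (0) + (0) + (12) + (2) = 14.
Reducing mod 7: 14 ≡ 0 (mod 7).
Since F(a, b, c) ≡ 0 (mod 7), P lies on the curve.


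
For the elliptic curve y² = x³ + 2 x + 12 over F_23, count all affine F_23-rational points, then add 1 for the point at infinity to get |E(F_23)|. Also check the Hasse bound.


Affine points = {(0, 9), (0, 14), (2, 1), (2, 22), (5, 3), (5, 20), (7, 1), (7, 22), (9, 0), (11, 10), (11, 13), (12, 4), (12, 19), (13, 2), (13, 21), (14, 1), (14, 22), (15, 6), (15, 17), (16, 0), (19, 3), (19, 20), (20, 5), (20, 18), (21, 0), (22, 3), (22, 20)}; affine count = 27; |E(F_23)| = 28.

Discriminant check: Δ ∝ 4a³ + 27b² = 4·2³ + 27·12² = 4·8 + 27·144 ≡ 10 (mod 23). Nonzero ⇒ E is nonsingular.
For each x ∈ F_23, compute rhs = x³ + 2·x + 12 mod 23, then count y ∈ F_23 with y² ≡ rhs.
  x = 0: rhs = 12, matching y values: 9, 14 (2 points).
  x = 1: rhs = 15, matching y values: none (0 points).
  x = 2: rhs = 1, matching y values: 1, 22 (2 points).
  x = 3: rhs = 22, matching y values: none (0 points).
  x = 4: rhs = 15, matching y values: none (0 points).
  x = 5: rhs = 9, matching y values: 3, 20 (2 points).
  x = 6: rhs = 10, matching y values: none (0 points).
  x = 7: rhs = 1, matching y values: 1, 22 (2 points).
  x = 8: rhs = 11, matching y values: none (0 points).
  x = 9: rhs = 0, matching y values: 0 (1 points).
  x = 10: rhs = 20, matching y values: none (0 points).
  x = 11: rhs = 8, matching y values: 10, 13 (2 points).
  x = 12: rhs = 16, matching y values: 4, 19 (2 points).
  x = 13: rhs = 4, matching y values: 2, 21 (2 points).
  x = 14: rhs = 1, matching y values: 1, 22 (2 points).
  x = 15: rhs = 13, matching y values: 6, 17 (2 points).
  x = 16: rhs = 0, matching y values: 0 (1 points).
  x = 17: rhs = 14, matching y values: none (0 points).
  x = 18: rhs = 15, matching y values: none (0 points).
  x = 19: rhs = 9, matching y values: 3, 20 (2 points).
  x = 20: rhs = 2, matching y values: 5, 18 (2 points).
  x = 21: rhs = 0, matching y values: 0 (1 points).
  x = 22: rhs = 9, matching y values: 3, 20 (2 points).
Total affine count: 27.
Full point count |E(F_23)| = 27 + 1 = 28.
Hasse bound: |28 − (23+1)| = |4| = 4 ≤ 2√23 ≈ 9.5917 ✓.


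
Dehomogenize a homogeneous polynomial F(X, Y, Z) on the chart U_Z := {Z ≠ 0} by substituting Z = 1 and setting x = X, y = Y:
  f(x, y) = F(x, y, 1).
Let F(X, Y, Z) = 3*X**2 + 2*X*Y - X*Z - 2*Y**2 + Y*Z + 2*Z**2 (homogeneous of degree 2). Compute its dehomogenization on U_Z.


f(x, y) = 3*x**2 + 2*x*y - x - 2*y**2 + y + 2

On U_Z we set Z = 1. Each monomial c·X^i·Y^j·Z^k in F becomes c·x^i·y^j·1^k = c·x^i·y^j.
Substituting Z = 1: F(X, Y, 1) = 3*x**2 + 2*x*y - x - 2*y**2 + y + 2.
Note: deg(f) ≤ deg(F) = 2; strict inequality happens when F is divisible by Z (lost terms).


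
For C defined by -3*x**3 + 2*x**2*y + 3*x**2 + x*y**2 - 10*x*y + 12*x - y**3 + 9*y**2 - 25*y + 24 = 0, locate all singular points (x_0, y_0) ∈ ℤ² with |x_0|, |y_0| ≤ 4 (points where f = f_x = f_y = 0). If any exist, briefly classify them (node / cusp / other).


Singular points: {(1, 3)}; classification: cusp.

Compute partial derivatives:
  f_x = -9*x**2 + 4*x*y + 6*x + y**2 - 10*y + 12.
  f_y = 2*x**2 + 2*x*y - 10*x - 3*y**2 + 18*y - 25.
Scan x_0 ∈ {−4, ..., 4}. For each x_0, f_y(x_0, y) is a polynomial in y; find its integer roots y ∈ {−4, ..., 4}, then test f_x and f at those candidates.
  x = -4: f_y(-4, y) = -3*y**2 + 10*y + 47; no integer root y with |y| ≤ 4.
  x = -3: f_y(-3, y) = -3*y**2 + 12*y + 23; no integer root y with |y| ≤ 4.
  x = -2: f_y(-2, y) = -3*y**2 + 14*y + 3; no integer root y with |y| ≤ 4.
  x = -1: f_y(-1, y) = -3*y**2 + 16*y - 13; vanishes at y ∈ {1}. (-1, 1): f_x = -16 ≠ 0.
  x = 0: f_y(0, y) = -3*y**2 + 18*y - 25; no integer root y with |y| ≤ 4.
  x = 1: f_y(1, y) = -3*y**2 + 20*y - 33; vanishes at y ∈ {3}. (1, 3): f_x = 0, f = 0 — SINGULAR.
  x = 2: f_y(2, y) = -3*y**2 + 22*y - 37; no integer root y with |y| ≤ 4.
  x = 3: f_y(3, y) = -3*y**2 + 24*y - 37; no integer root y with |y| ≤ 4.
  x = 4: f_y(4, y) = -3*y**2 + 26*y - 33; no integer root y with |y| ≤ 4.
Only singular point on the grid: (1, 3).
Classify: substitute x = 1 + u, y = 3 + v and expand: f = -3*u**3 + 2*u**2*v + u*v**2 - v**3 + v**2.
No constant or linear terms (consistent with a singular point). Quadratic part: v**2. Cubic part: -3*u**3 + 2*u**2*v + u*v**2 - v**3.
The quadratic part v**2 is a perfect square, so there is a single (double) tangent line v = 0, i.e. y = 3. Restricting the cubic part to that line (v = 0) leaves -3*u**3 ≠ 0, so f is not divisible by v and the branch is v² ≈ 3*u**3 to lowest order — this is a cusp.
Classification: cusp.


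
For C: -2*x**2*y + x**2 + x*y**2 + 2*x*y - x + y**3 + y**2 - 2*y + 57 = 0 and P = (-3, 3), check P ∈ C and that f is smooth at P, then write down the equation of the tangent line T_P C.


Tangent line at P: 44*x - 11*y + 165 = 0.

Step 1: f(-3, 3) = 0, so P lies on C.
Step 2: partial derivatives
  f_x(x, y) = -4*x*y + 2*x + y**2 + 2*y - 1, f_y(x, y) = -2*x**2 + 2*x*y + 2*x + 3*y**2 + 2*y - 2.
  f_x(P) = 44, f_y(P) = -11 (gradient nonzero, so P is smooth).
Step 3: tangent line at P: 44·(x − -3) + -11·(y − 3) = 0.
Expanding: 44*x - 11*y + 165 = 0.


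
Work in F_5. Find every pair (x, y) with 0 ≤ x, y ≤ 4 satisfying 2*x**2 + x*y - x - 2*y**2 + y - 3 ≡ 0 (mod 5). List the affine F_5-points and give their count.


Affine F_5-points: {(4, 0)}; count = 1.

For each of the 25 pairs (x, y) ∈ F_5², evaluate f(x, y) mod 5. Record the zeros.
  x = 0: [0↦2, 1↦1, 2↦1, 3↦2, 4↦4]  zeros at y ∈ ∅
  x = 1: [0↦3, 1↦3, 2↦4, 3↦1, 4↦4]  zeros at y ∈ ∅
  x = 2: [0↦3, 1↦4, 2↦1, 3↦4, 4↦3]  zeros at y ∈ ∅
  x = 3: [0↦2, 1↦4, 2↦2, 3↦1, 4↦1]  zeros at y ∈ ∅
  x = 4: [0↦0, 1↦3, 2↦2, 3↦2, 4↦3]  zeros at y ∈ {0}
Collecting zeros: affine points = {(4, 0)}.
Total count |C(F_5)_aff| = 1.


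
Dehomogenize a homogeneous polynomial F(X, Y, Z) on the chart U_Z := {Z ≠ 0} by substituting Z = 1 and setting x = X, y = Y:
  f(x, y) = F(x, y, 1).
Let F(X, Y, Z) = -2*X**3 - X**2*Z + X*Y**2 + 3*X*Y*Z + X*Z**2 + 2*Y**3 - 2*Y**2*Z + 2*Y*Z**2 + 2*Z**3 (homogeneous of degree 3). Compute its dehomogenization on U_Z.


f(x, y) = -2*x**3 - x**2 + x*y**2 + 3*x*y + x + 2*y**3 - 2*y**2 + 2*y + 2

On U_Z we set Z = 1. Each monomial c·X^i·Y^j·Z^k in F becomes c·x^i·y^j·1^k = c·x^i·y^j.
Substituting Z = 1: F(X, Y, 1) = -2*x**3 - x**2 + x*y**2 + 3*x*y + x + 2*y**3 - 2*y**2 + 2*y + 2.
Note: deg(f) ≤ deg(F) = 3; strict inequality happens when F is divisible by Z (lost terms).


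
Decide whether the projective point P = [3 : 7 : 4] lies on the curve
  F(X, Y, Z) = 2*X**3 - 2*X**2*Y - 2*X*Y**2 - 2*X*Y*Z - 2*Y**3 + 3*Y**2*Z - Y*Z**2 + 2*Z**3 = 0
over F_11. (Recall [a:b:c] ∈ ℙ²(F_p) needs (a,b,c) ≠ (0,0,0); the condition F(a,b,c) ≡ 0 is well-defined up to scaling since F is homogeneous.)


F(3,7,4) ≡ 0 (mod 11); P is on the curve.

Evaluate F(3, 7, 4) term-by-term (mod 11).
  2*X**3 ↦ 2·27·1·1 = 54
  -2*X**2*Y ↦ -2·9·7·1 = -126
  -2*X*Y**2 ↦ -2·3·49·1 = -294
  -2*X*Y*Z ↦ -2·3·7·4 = -168
  -2*Y**3 ↦ -2·1·343·1 = -686
  3*Y**2*Z ↦ 3·1·49·4 = 588
  -Y*Z**2 ↦ -1·1·7·16 = -112
  2*Z**3 ↦ 2·1·1·64 = 128
Sum: F(3, 7, 4) = (54) + (-126) + (-294) + (-168) + (-686) + (588) + (-112) + (128) = -616.
Reducing mod 11: -616 ≡ 0 (mod 11).
Since F(a, b, c) ≡ 0 (mod 11), P lies on the curve.


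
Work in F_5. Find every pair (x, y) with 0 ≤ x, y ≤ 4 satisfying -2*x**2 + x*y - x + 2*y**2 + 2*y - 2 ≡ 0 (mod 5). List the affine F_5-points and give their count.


Affine F_5-points: {(0, 2), (1, 0), (1, 1), (3, 2), (3, 3), (4, 1)}; count = 6.

For each of the 25 pairs (x, y) ∈ F_5², evaluate f(x, y) mod 5. Record the zeros.
  x = 0: [0↦3, 1↦2, 2↦0, 3↦2, 4↦3]  zeros at y ∈ {2}
  x = 1: [0↦0, 1↦0, 2↦4, 3↦2, 4↦4]  zeros at y ∈ {0, 1}
  x = 2: [0↦3, 1↦4, 2↦4, 3↦3, 4↦1]  zeros at y ∈ ∅
  x = 3: [0↦2, 1↦4, 2↦0, 3↦0, 4↦4]  zeros at y ∈ {2, 3}
  x = 4: [0↦2, 1↦0, 2↦2, 3↦3, 4↦3]  zeros at y ∈ {1}
Collecting zeros: affine points = {(0, 2), (1, 0), (1, 1), (3, 2), (3, 3), (4, 1)}.
Total count |C(F_5)_aff| = 6.


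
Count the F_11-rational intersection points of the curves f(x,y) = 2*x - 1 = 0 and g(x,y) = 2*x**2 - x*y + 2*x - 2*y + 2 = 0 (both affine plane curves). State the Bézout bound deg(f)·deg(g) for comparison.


Common zeros: {(6, 8)}; count = 1; Bézout bound = 2.

deg(f) = 1, deg(g) = 2, so Bézout bound = 2.
Scan x ∈ F_11. For each x, list the y ∈ F_11 with f(x, y) ≡ 0 and those with g(x, y) ≡ 0 (mod 11); the common zeros in that column are the intersection.
  x = 0: f ≡ 0 at y ∈ ∅; g ≡ 0 at y ∈ {1}; common: ∅.
  x = 1: f ≡ 0 at y ∈ ∅; g ≡ 0 at y ∈ {2}; common: ∅.
  x = 2: f ≡ 0 at y ∈ ∅; g ≡ 0 at y ∈ {9}; common: ∅.
  x = 3: f ≡ 0 at y ∈ ∅; g ≡ 0 at y ∈ {3}; common: ∅.
  x = 4: f ≡ 0 at y ∈ ∅; g ≡ 0 at y ∈ {7}; common: ∅.
  x = 5: f ≡ 0 at y ∈ ∅; g ≡ 0 at y ∈ {1}; common: ∅.
  x = 6: f ≡ 0 at y ∈ {0, 1, 2, 3, 4, 5, 6, 7, 8, 9, 10}; g ≡ 0 at y ∈ {8}; common: {8}.
  x = 7: f ≡ 0 at y ∈ ∅; g ≡ 0 at y ∈ {9}; common: ∅.
  x = 8: f ≡ 0 at y ∈ ∅; g ≡ 0 at y ∈ {8}; common: ∅.
  x = 9: f ≡ 0 at y ∈ ∅; g ≡ 0 at y ∈ ∅; common: ∅.
  x = 10: f ≡ 0 at y ∈ ∅; g ≡ 0 at y ∈ {2}; common: ∅.
Collecting: common zeros = {(6, 8)}, so the count is 1.
Comparison with the Bézout bound: 1 ≤ 2 = deg(f)·deg(g), as expected for curves with no common component (the affine F_11-count falls short of the bound because intersections may lie at infinity, over extension fields, or carry multiplicity).


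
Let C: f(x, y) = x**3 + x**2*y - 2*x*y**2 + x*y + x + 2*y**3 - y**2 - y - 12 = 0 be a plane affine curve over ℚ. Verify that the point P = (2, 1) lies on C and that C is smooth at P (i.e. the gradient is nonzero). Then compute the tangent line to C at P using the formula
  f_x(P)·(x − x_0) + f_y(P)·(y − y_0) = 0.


Tangent line at P: 16*x + y - 33 = 0.

Step 1: f(2, 1) = 0, so P lies on C.
Step 2: partial derivatives
  f_x(x, y) = 3*x**2 + 2*x*y - 2*y**2 + y + 1, f_y(x, y) = x**2 - 4*x*y + x + 6*y**2 - 2*y - 1.
  f_x(P) = 16, f_y(P) = 1 (gradient nonzero, so P is smooth).
Step 3: tangent line at P: 16·(x − 2) + 1·(y − 1) = 0.
Expanding: 16*x + y - 33 = 0.


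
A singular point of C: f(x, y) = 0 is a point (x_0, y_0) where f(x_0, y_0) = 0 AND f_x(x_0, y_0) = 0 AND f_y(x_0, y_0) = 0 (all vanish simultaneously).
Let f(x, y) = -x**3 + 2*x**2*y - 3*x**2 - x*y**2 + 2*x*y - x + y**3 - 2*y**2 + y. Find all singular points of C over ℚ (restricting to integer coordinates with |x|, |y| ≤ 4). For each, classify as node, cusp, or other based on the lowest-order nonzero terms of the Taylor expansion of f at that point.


Singular points: {(0, 1)}; classification: node.

Compute partial derivatives:
  f_x = -3*x**2 + 4*x*y - 6*x - y**2 + 2*y - 1.
  f_y = 2*x**2 - 2*x*y + 2*x + 3*y**2 - 4*y + 1.
Scan x_0 ∈ {−4, ..., 4}. For each x_0, f_y(x_0, y) is a polynomial in y; find its integer roots y ∈ {−4, ..., 4}, then test f_x and f at those candidates.
  x = -4: f_y(-4, y) = 3*y**2 + 4*y + 25; no integer root y with |y| ≤ 4.
  x = -3: f_y(-3, y) = 3*y**2 + 2*y + 13; no integer root y with |y| ≤ 4.
  x = -2: f_y(-2, y) = 3*y**2 + 5; no integer root y with |y| ≤ 4.
  x = -1: f_y(-1, y) = 3*y**2 - 2*y + 1; no integer root y with |y| ≤ 4.
  x = 0: f_y(0, y) = 3*y**2 - 4*y + 1; vanishes at y ∈ {1}. (0, 1): f_x = 0, f = 0 — SINGULAR.
  x = 1: f_y(1, y) = 3*y**2 - 6*y + 5; no integer root y with |y| ≤ 4.
  x = 2: f_y(2, y) = 3*y**2 - 8*y + 13; no integer root y with |y| ≤ 4.
  x = 3: f_y(3, y) = 3*y**2 - 10*y + 25; no integer root y with |y| ≤ 4.
  x = 4: f_y(4, y) = 3*y**2 - 12*y + 41; no integer root y with |y| ≤ 4.
Only singular point on the grid: (0, 1).
Classify: substitute x = 0 + u, y = 1 + v and expand: f = -u**3 + 2*u**2*v - u**2 - u*v**2 + v**3 + v**2.
No constant or linear terms (consistent with a singular point). Quadratic part: -u**2 + v**2. Cubic part: -u**3 + 2*u**2*v - u*v**2 + v**3.
The quadratic part v**2 - u**2 = (v − u)(v + u) splits into two distinct linear factors, so there are two distinct tangent lines y − 1 = ±(x − 0) — this is a node (ordinary double point).
Classification: node.


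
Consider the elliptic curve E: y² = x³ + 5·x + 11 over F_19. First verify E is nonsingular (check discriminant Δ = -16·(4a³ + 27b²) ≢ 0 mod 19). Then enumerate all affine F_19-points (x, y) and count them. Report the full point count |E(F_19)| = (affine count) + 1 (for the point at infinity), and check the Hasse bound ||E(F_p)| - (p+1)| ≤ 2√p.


Affine points = {(0, 7), (0, 12), (1, 6), (1, 13), (4, 0), (5, 3), (5, 16), (7, 3), (7, 16), (9, 5), (9, 14), (10, 4), (10, 15), (16, 8), (16, 11), (18, 9), (18, 10)}; affine count = 17; |E(F_19)| = 18.

Discriminant check: Δ ∝ 4a³ + 27b² = 4·5³ + 27·11² = 4·125 + 27·121 ≡ 5 (mod 19). Nonzero ⇒ E is nonsingular.
For each x ∈ F_19, compute rhs = x³ + 5·x + 11 mod 19, then count y ∈ F_19 with y² ≡ rhs.
  x = 0: rhs = 11, matching y values: 7, 12 (2 points).
  x = 1: rhs = 17, matching y values: 6, 13 (2 points).
  x = 2: rhs = 10, matching y values: none (0 points).
  x = 3: rhs = 15, matching y values: none (0 points).
  x = 4: rhs = 0, matching y values: 0 (1 points).
  x = 5: rhs = 9, matching y values: 3, 16 (2 points).
  x = 6: rhs = 10, matching y values: none (0 points).
  x = 7: rhs = 9, matching y values: 3, 16 (2 points).
  x = 8: rhs = 12, matching y values: none (0 points).
  x = 9: rhs = 6, matching y values: 5, 14 (2 points).
  x = 10: rhs = 16, matching y values: 4, 15 (2 points).
  x = 11: rhs = 10, matching y values: none (0 points).
  x = 12: rhs = 13, matching y values: none (0 points).
  x = 13: rhs = 12, matching y values: none (0 points).
  x = 14: rhs = 13, matching y values: none (0 points).
  x = 15: rhs = 3, matching y values: none (0 points).
  x = 16: rhs = 7, matching y values: 8, 11 (2 points).
  x = 17: rhs = 12, matching y values: none (0 points).
  x = 18: rhs = 5, matching y values: 9, 10 (2 points).
Total affine count: 17.
Full point count |E(F_19)| = 17 + 1 = 18.
Hasse bound: |18 − (19+1)| = |-2| = 2 ≤ 2√19 ≈ 8.7178 ✓.


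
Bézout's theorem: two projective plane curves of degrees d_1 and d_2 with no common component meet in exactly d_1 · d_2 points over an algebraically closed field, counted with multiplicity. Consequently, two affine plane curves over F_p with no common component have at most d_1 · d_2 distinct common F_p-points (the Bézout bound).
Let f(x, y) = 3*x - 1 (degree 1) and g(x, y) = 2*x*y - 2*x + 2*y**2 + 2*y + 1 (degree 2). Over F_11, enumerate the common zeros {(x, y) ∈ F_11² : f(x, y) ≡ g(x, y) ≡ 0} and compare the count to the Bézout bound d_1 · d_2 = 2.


Common zeros: ∅; count = 0; Bézout bound = 2.

deg(f) = 1, deg(g) = 2, so Bézout bound = 2.
Scan x ∈ F_11. For each x, list the y ∈ F_11 with f(x, y) ≡ 0 and those with g(x, y) ≡ 0 (mod 11); the common zeros in that column are the intersection.
  x = 0: f ≡ 0 at y ∈ ∅; g ≡ 0 at y ∈ ∅; common: ∅.
  x = 1: f ≡ 0 at y ∈ ∅; g ≡ 0 at y ∈ ∅; common: ∅.
  x = 2: f ≡ 0 at y ∈ ∅; g ≡ 0 at y ∈ {3, 5}; common: ∅.
  x = 3: f ≡ 0 at y ∈ ∅; g ≡ 0 at y ∈ {8, 10}; common: ∅.
  x = 4: f ≡ 0 at y ∈ {0, 1, 2, 3, 4, 5, 6, 7, 8, 9, 10}; g ≡ 0 at y ∈ ∅; common: ∅.
  x = 5: f ≡ 0 at y ∈ ∅; g ≡ 0 at y ∈ ∅; common: ∅.
  x = 6: f ≡ 0 at y ∈ ∅; g ≡ 0 at y ∈ {0, 4}; common: ∅.
  x = 7: f ≡ 0 at y ∈ ∅; g ≡ 0 at y ∈ ∅; common: ∅.
  x = 8: f ≡ 0 at y ∈ ∅; g ≡ 0 at y ∈ {6, 7}; common: ∅.
  x = 9: f ≡ 0 at y ∈ ∅; g ≡ 0 at y ∈ ∅; common: ∅.
  x = 10: f ≡ 0 at y ∈ ∅; g ≡ 0 at y ∈ {2, 9}; common: ∅.
Collecting: common zeros = ∅, so the count is 0.
Comparison with the Bézout bound: 0 ≤ 2 = deg(f)·deg(g), as expected for curves with no common component (the affine F_11-count falls short of the bound because intersections may lie at infinity, over extension fields, or carry multiplicity).


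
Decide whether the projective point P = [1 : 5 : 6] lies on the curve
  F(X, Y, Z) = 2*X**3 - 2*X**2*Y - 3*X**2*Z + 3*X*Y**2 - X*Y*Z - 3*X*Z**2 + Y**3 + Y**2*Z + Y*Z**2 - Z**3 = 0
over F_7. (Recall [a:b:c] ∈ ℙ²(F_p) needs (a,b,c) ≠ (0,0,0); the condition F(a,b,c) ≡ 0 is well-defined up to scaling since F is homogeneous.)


F(1,5,6) ≡ 3 (mod 7); P is NOT on the curve.

Evaluate F(1, 5, 6) term-by-term (mod 7).
  2*X**3 ↦ 2·1·1·1 = 2
  -2*X**2*Y ↦ -2·1·5·1 = -10
  -3*X**2*Z ↦ -3·1·1·6 = -18
  3*X*Y**2 ↦ 3·1·25·1 = 75
  -X*Y*Z ↦ -1·1·5·6 = -30
  -3*X*Z**2 ↦ -3·1·1·36 = -108
  Y**3 ↦ 1·1·125·1 = 125
  Y**2*Z ↦ 1·1·25·6 = 150
  Y*Z**2 ↦ 1·1·5·36 = 180
  -Z**3 ↦ -1·1·1·216 = -216
Sum: F(1, 5, 6) = (2) + (-10) + (-18) + (75) + (-30) + (-108) + (125) + (150) + (180) + (-216) = 150.
Reducing mod 7: 150 ≡ 3 (mod 7).
Since F(a, b, c) ≡ 3 ≠ 0 (mod 7), P does NOT lie on the curve.


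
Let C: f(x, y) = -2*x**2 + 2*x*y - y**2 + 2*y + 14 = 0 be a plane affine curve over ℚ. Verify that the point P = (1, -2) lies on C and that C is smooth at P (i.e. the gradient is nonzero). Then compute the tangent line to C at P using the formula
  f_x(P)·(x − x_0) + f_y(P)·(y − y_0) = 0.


Tangent line at P: -8*x + 8*y + 24 = 0.

Step 1: f(1, -2) = 0, so P lies on C.
Step 2: partial derivatives
  f_x(x, y) = -4*x + 2*y, f_y(x, y) = 2*x - 2*y + 2.
  f_x(P) = -8, f_y(P) = 8 (gradient nonzero, so P is smooth).
Step 3: tangent line at P: -8·(x − 1) + 8·(y − -2) = 0.
Expanding: -8*x + 8*y + 24 = 0.


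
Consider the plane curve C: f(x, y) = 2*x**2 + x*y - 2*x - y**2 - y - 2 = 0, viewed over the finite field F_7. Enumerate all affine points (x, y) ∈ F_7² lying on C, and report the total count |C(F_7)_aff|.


Affine F_7-points: {(0, 3), (2, 2), (2, 6), (3, 3), (3, 6), (5, 2)}; count = 6.

For each of the 49 pairs (x, y) ∈ F_7², evaluate f(x, y) mod 7. Record the zeros.
  x = 0: [0↦5, 1↦3, 2↦6, 3↦0, 4↦6, 5↦3, 6↦5]  zeros at y ∈ {3}
  x = 1: [0↦5, 1↦4, 2↦1, 3↦3, 4↦3, 5↦1, 6↦4]  zeros at y ∈ ∅
  x = 2: [0↦2, 1↦2, 2↦0, 3↦3, 4↦4, 5↦3, 6↦0]  zeros at y ∈ {2, 6}
  x = 3: [0↦3, 1↦4, 2↦3, 3↦0, 4↦2, 5↦2, 6↦0]  zeros at y ∈ {3, 6}
  x = 4: [0↦1, 1↦3, 2↦3, 3↦1, 4↦4, 5↦5, 6↦4]  zeros at y ∈ ∅
  x = 5: [0↦3, 1↦6, 2↦0, 3↦6, 4↦3, 5↦5, 6↦5]  zeros at y ∈ {2}
  x = 6: [0↦2, 1↦6, 2↦1, 3↦1, 4↦6, 5↦2, 6↦3]  zeros at y ∈ ∅
Collecting zeros: affine points = {(0, 3), (2, 2), (2, 6), (3, 3), (3, 6), (5, 2)}.
Total count |C(F_7)_aff| = 6.


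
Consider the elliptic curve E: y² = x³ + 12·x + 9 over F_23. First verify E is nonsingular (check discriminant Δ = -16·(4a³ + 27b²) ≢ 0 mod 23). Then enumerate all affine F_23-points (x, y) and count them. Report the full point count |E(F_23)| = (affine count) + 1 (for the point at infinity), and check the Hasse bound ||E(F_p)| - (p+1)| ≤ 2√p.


Affine points = {(0, 3), (0, 20), (2, 8), (2, 15), (3, 7), (3, 16), (4, 11), (4, 12), (9, 8), (9, 15), (10, 5), (10, 18), (11, 0), (12, 8), (12, 15), (13, 4), (13, 19), (14, 0), (18, 10), (18, 13), (19, 9), (19, 14), (21, 0)}; affine count = 23; |E(F_23)| = 24.

Discriminant check: Δ ∝ 4a³ + 27b² = 4·12³ + 27·9² = 4·1728 + 27·81 ≡ 14 (mod 23). Nonzero ⇒ E is nonsingular.
For each x ∈ F_23, compute rhs = x³ + 12·x + 9 mod 23, then count y ∈ F_23 with y² ≡ rhs.
  x = 0: rhs = 9, matching y values: 3, 20 (2 points).
  x = 1: rhs = 22, matching y values: none (0 points).
  x = 2: rhs = 18, matching y values: 8, 15 (2 points).
  x = 3: rhs = 3, matching y values: 7, 16 (2 points).
  x = 4: rhs = 6, matching y values: 11, 12 (2 points).
  x = 5: rhs = 10, matching y values: none (0 points).
  x = 6: rhs = 21, matching y values: none (0 points).
  x = 7: rhs = 22, matching y values: none (0 points).
  x = 8: rhs = 19, matching y values: none (0 points).
  x = 9: rhs = 18, matching y values: 8, 15 (2 points).
  x = 10: rhs = 2, matching y values: 5, 18 (2 points).
  x = 11: rhs = 0, matching y values: 0 (1 points).
  x = 12: rhs = 18, matching y values: 8, 15 (2 points).
  x = 13: rhs = 16, matching y values: 4, 19 (2 points).
  x = 14: rhs = 0, matching y values: 0 (1 points).
  x = 15: rhs = 22, matching y values: none (0 points).
  x = 16: rhs = 19, matching y values: none (0 points).
  x = 17: rhs = 20, matching y values: none (0 points).
  x = 18: rhs = 8, matching y values: 10, 13 (2 points).
  x = 19: rhs = 12, matching y values: 9, 14 (2 points).
  x = 20: rhs = 15, matching y values: none (0 points).
  x = 21: rhs = 0, matching y values: 0 (1 points).
  x = 22: rhs = 19, matching y values: none (0 points).
Total affine count: 23.
Full point count |E(F_23)| = 23 + 1 = 24.
Hasse bound: |24 − (23+1)| = |0| = 0 ≤ 2√23 ≈ 9.5917 ✓.


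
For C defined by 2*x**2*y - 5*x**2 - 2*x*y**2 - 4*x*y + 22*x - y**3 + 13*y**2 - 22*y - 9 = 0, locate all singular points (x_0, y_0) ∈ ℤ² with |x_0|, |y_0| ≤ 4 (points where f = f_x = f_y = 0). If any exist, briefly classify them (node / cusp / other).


Singular points: {(3, 2)}; classification: node.

Compute partial derivatives:
  f_x = 4*x*y - 10*x - 2*y**2 - 4*y + 22.
  f_y = 2*x**2 - 4*x*y - 4*x - 3*y**2 + 26*y - 22.
Scan x_0 ∈ {−4, ..., 4}. For each x_0, f_y(x_0, y) is a polynomial in y; find its integer roots y ∈ {−4, ..., 4}, then test f_x and f at those candidates.
  x = -4: f_y(-4, y) = -3*y**2 + 42*y + 26; no integer root y with |y| ≤ 4.
  x = -3: f_y(-3, y) = -3*y**2 + 38*y + 8; no integer root y with |y| ≤ 4.
  x = -2: f_y(-2, y) = -3*y**2 + 34*y - 6; no integer root y with |y| ≤ 4.
  x = -1: f_y(-1, y) = -3*y**2 + 30*y - 16; no integer root y with |y| ≤ 4.
  x = 0: f_y(0, y) = -3*y**2 + 26*y - 22; no integer root y with |y| ≤ 4.
  x = 1: f_y(1, y) = -3*y**2 + 22*y - 24; no integer root y with |y| ≤ 4.
  x = 2: f_y(2, y) = -3*y**2 + 18*y - 22; no integer root y with |y| ≤ 4.
  x = 3: f_y(3, y) = -3*y**2 + 14*y - 16; vanishes at y ∈ {2}. (3, 2): f_x = 0, f = 0 — SINGULAR.
  x = 4: f_y(4, y) = -3*y**2 + 10*y - 6; no integer root y with |y| ≤ 4.
Only singular point on the grid: (3, 2).
Classify: substitute x = 3 + u, y = 2 + v and expand: f = 2*u**2*v - u**2 - 2*u*v**2 - v**3 + v**2.
No constant or linear terms (consistent with a singular point). Quadratic part: -u**2 + v**2. Cubic part: 2*u**2*v - 2*u*v**2 - v**3.
The quadratic part v**2 - u**2 = (v − u)(v + u) splits into two distinct linear factors, so there are two distinct tangent lines y − 2 = ±(x − 3) — this is a node (ordinary double point).
Classification: node.


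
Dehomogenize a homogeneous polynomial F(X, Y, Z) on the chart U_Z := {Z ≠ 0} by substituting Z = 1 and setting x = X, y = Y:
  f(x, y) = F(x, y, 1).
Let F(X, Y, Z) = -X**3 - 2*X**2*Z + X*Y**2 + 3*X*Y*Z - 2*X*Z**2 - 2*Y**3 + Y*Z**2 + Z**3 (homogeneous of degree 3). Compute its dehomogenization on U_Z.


f(x, y) = -x**3 - 2*x**2 + x*y**2 + 3*x*y - 2*x - 2*y**3 + y + 1

On U_Z we set Z = 1. Each monomial c·X^i·Y^j·Z^k in F becomes c·x^i·y^j·1^k = c·x^i·y^j.
Substituting Z = 1: F(X, Y, 1) = -x**3 - 2*x**2 + x*y**2 + 3*x*y - 2*x - 2*y**3 + y + 1.
Note: deg(f) ≤ deg(F) = 3; strict inequality happens when F is divisible by Z (lost terms).


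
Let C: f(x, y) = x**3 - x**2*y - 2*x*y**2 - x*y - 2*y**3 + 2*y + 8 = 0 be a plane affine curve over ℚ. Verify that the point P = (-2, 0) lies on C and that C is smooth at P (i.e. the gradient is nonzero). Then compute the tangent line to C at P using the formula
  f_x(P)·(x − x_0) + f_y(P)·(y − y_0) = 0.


Tangent line at P: 12*x + 24 = 0.

Step 1: f(-2, 0) = 0, so P lies on C.
Step 2: partial derivatives
  f_x(x, y) = 3*x**2 - 2*x*y - 2*y**2 - y, f_y(x, y) = -x**2 - 4*x*y - x - 6*y**2 + 2.
  f_x(P) = 12, f_y(P) = 0 (gradient nonzero, so P is smooth).
Step 3: tangent line at P: 12·(x − -2) + 0·(y − 0) = 0.
Expanding: 12*x + 24 = 0.


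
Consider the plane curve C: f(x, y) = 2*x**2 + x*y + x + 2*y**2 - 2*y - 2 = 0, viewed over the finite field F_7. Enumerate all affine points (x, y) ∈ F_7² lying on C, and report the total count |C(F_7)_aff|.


Affine F_7-points: {(1, 2)}; count = 1.

For each of the 49 pairs (x, y) ∈ F_7², evaluate f(x, y) mod 7. Record the zeros.
  x = 0: [0↦5, 1↦5, 2↦2, 3↦3, 4↦1, 5↦3, 6↦2]  zeros at y ∈ ∅
  x = 1: [0↦1, 1↦2, 2↦0, 3↦2, 4↦1, 5↦4, 6↦4]  zeros at y ∈ {2}
  x = 2: [0↦1, 1↦3, 2↦2, 3↦5, 4↦5, 5↦2, 6↦3]  zeros at y ∈ ∅
  x = 3: [0↦5, 1↦1, 2↦1, 3↦5, 4↦6, 5↦4, 6↦6]  zeros at y ∈ ∅
  x = 4: [0↦6, 1↦3, 2↦4, 3↦2, 4↦4, 5↦3, 6↦6]  zeros at y ∈ ∅
  x = 5: [0↦4, 1↦2, 2↦4, 3↦3, 4↦6, 5↦6, 6↦3]  zeros at y ∈ ∅
  x = 6: [0↦6, 1↦5, 2↦1, 3↦1, 4↦5, 5↦6, 6↦4]  zeros at y ∈ ∅
Collecting zeros: affine points = {(1, 2)}.
Total count |C(F_7)_aff| = 1.


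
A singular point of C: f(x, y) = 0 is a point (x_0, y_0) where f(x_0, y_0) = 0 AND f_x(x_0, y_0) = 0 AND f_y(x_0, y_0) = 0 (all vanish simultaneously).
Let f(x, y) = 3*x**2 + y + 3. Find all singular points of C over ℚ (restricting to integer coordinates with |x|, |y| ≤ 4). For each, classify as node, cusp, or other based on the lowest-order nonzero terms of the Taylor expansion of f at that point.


No singular points in the scanned grid; C is smooth there.

Compute partial derivatives:
  f_x = 6*x.
  f_y = 1.
f_y = 1 is a nonzero constant, so f_y never vanishes: no point (x, y) can satisfy f = f_x = f_y = 0. In particular no (x, y) ∈ {−4, ..., 4}² is singular; the curve is smooth.


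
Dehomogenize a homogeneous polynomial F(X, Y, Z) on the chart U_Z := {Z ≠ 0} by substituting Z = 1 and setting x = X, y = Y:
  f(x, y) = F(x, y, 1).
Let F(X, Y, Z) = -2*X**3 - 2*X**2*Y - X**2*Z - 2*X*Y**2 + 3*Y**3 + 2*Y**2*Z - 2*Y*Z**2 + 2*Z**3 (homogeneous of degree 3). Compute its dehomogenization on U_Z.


f(x, y) = -2*x**3 - 2*x**2*y - x**2 - 2*x*y**2 + 3*y**3 + 2*y**2 - 2*y + 2

On U_Z we set Z = 1. Each monomial c·X^i·Y^j·Z^k in F becomes c·x^i·y^j·1^k = c·x^i·y^j.
Substituting Z = 1: F(X, Y, 1) = -2*x**3 - 2*x**2*y - x**2 - 2*x*y**2 + 3*y**3 + 2*y**2 - 2*y + 2.
Note: deg(f) ≤ deg(F) = 3; strict inequality happens when F is divisible by Z (lost terms).


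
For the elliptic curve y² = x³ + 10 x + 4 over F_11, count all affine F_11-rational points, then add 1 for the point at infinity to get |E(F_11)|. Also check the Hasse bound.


Affine points = {(0, 2), (0, 9), (1, 2), (1, 9), (4, 3), (4, 8), (5, 5), (5, 6), (6, 4), (6, 7), (9, 3), (9, 8), (10, 2), (10, 9)}; affine count = 14; |E(F_11)| = 15.

Discriminant check: Δ ∝ 4a³ + 27b² = 4·10³ + 27·4² = 4·1000 + 27·16 ≡ 10 (mod 11). Nonzero ⇒ E is nonsingular.
For each x ∈ F_11, compute rhs = x³ + 10·x + 4 mod 11, then count y ∈ F_11 with y² ≡ rhs.
  x = 0: rhs = 4, matching y values: 2, 9 (2 points).
  x = 1: rhs = 4, matching y values: 2, 9 (2 points).
  x = 2: rhs = 10, matching y values: none (0 points).
  x = 3: rhs = 6, matching y values: none (0 points).
  x = 4: rhs = 9, matching y values: 3, 8 (2 points).
  x = 5: rhs = 3, matching y values: 5, 6 (2 points).
  x = 6: rhs = 5, matching y values: 4, 7 (2 points).
  x = 7: rhs = 10, matching y values: none (0 points).
  x = 8: rhs = 2, matching y values: none (0 points).
  x = 9: rhs = 9, matching y values: 3, 8 (2 points).
  x = 10: rhs = 4, matching y values: 2, 9 (2 points).
Total affine count: 14.
Full point count |E(F_11)| = 14 + 1 = 15.
Hasse bound: |15 − (11+1)| = |3| = 3 ≤ 2√11 ≈ 6.6332 ✓.


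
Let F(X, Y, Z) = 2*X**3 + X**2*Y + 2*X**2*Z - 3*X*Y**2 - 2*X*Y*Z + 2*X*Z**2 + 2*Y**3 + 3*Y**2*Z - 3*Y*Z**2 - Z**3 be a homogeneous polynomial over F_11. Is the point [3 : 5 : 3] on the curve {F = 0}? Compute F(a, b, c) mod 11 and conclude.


F(3,5,3) ≡ 7 (mod 11); P is NOT on the curve.

Evaluate F(3, 5, 3) term-by-term (mod 11).
  2*X**3 ↦ 2·27·1·1 = 54
  X**2*Y ↦ 1·9·5·1 = 45
  2*X**2*Z ↦ 2·9·1·3 = 54
  -3*X*Y**2 ↦ -3·3·25·1 = -225
  -2*X*Y*Z ↦ -2·3·5·3 = -90
  2*X*Z**2 ↦ 2·3·1·9 = 54
  2*Y**3 ↦ 2·1·125·1 = 250
  3*Y**2*Z ↦ 3·1·25·3 = 225
  -3*Y*Z**2 ↦ -3·1·5·9 = -135
  -Z**3 ↦ -1·1·1·27 = -27
Sum: F(3, 5, 3) = (54) + (45) + (54) + (-225) + (-90) + (54) + (250) + (225) + (-135) + (-27) = 205.
Reducing mod 11: 205 ≡ 7 (mod 11).
Since F(a, b, c) ≡ 7 ≠ 0 (mod 11), P does NOT lie on the curve.


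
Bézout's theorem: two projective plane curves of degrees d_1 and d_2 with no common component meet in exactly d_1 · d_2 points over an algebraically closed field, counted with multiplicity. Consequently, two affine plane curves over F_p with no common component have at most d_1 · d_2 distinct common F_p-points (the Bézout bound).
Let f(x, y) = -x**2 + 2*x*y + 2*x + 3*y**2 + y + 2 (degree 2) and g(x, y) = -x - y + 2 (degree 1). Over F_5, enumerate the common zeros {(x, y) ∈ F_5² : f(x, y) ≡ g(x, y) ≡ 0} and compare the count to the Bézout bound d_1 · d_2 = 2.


Common zeros: {(3, 4)}; count = 1; Bézout bound = 2.

deg(f) = 2, deg(g) = 1, so Bézout bound = 2.
Scan x ∈ F_5. For each x, list the y ∈ F_5 with f(x, y) ≡ 0 and those with g(x, y) ≡ 0 (mod 5); the common zeros in that column are the intersection.
  x = 0: f ≡ 0 at y ∈ ∅; g ≡ 0 at y ∈ {2}; common: ∅.
  x = 1: f ≡ 0 at y ∈ ∅; g ≡ 0 at y ∈ {1}; common: ∅.
  x = 2: f ≡ 0 at y ∈ {1, 4}; g ≡ 0 at y ∈ {0}; common: ∅.
  x = 3: f ≡ 0 at y ∈ {2, 4}; g ≡ 0 at y ∈ {4}; common: {4}.
  x = 4: f ≡ 0 at y ∈ ∅; g ≡ 0 at y ∈ {3}; common: ∅.
Collecting: common zeros = {(3, 4)}, so the count is 1.
Comparison with the Bézout bound: 1 ≤ 2 = deg(f)·deg(g), as expected for curves with no common component (the affine F_5-count falls short of the bound because intersections may lie at infinity, over extension fields, or carry multiplicity).


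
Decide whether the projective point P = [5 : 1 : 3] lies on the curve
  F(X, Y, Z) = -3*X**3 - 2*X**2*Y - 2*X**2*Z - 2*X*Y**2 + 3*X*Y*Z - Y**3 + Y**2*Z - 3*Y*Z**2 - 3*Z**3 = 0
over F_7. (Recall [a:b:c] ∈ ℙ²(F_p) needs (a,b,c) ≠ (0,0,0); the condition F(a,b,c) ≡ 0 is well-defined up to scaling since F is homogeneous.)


F(5,1,3) ≡ 5 (mod 7); P is NOT on the curve.

Evaluate F(5, 1, 3) term-by-term (mod 7).
  -3*X**3 ↦ -3·125·1·1 = -375
  -2*X**2*Y ↦ -2·25·1·1 = -50
  -2*X**2*Z ↦ -2·25·1·3 = -150
  -2*X*Y**2 ↦ -2·5·1·1 = -10
  3*X*Y*Z ↦ 3·5·1·3 = 45
  -Y**3 ↦ -1·1·1·1 = -1
  Y**2*Z ↦ 1·1·1·3 = 3
  -3*Y*Z**2 ↦ -3·1·1·9 = -27
  -3*Z**3 ↦ -3·1·1·27 = -81
Sum: F(5, 1, 3) = (-375) + (-50) + (-150) + (-10) + (45) + (-1) + (3) + (-27) + (-81) = -646.
Reducing mod 7: -646 ≡ 5 (mod 7).
Since F(a, b, c) ≡ 5 ≠ 0 (mod 7), P does NOT lie on the curve.


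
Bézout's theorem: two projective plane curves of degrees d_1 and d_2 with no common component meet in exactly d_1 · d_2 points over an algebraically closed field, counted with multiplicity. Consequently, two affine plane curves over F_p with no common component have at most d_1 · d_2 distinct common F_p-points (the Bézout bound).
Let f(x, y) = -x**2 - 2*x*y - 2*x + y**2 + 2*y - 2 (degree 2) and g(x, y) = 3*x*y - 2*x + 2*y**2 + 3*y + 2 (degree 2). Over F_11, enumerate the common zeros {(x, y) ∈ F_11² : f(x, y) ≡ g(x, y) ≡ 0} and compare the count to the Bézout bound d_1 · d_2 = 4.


Common zeros: {(6, 8), (9, 8)}; count = 2; Bézout bound = 4.

deg(f) = 2, deg(g) = 2, so Bézout bound = 4.
Scan x ∈ F_11. For each x, list the y ∈ F_11 with f(x, y) ≡ 0 and those with g(x, y) ≡ 0 (mod 11); the common zeros in that column are the intersection.
  x = 0: f ≡ 0 at y ∈ {4, 5}; g ≡ 0 at y ∈ {7, 8}; common: ∅.
  x = 1: f ≡ 0 at y ∈ {4, 7}; g ≡ 0 at y ∈ {0, 8}; common: ∅.
  x = 2: f ≡ 0 at y ∈ {1}; g ≡ 0 at y ∈ {4, 8}; common: ∅.
  x = 3: f ≡ 0 at y ∈ ∅; g ≡ 0 at y ∈ {8}; common: ∅.
  x = 4: f ≡ 0 at y ∈ ∅; g ≡ 0 at y ∈ {1, 8}; common: ∅.
  x = 5: f ≡ 0 at y ∈ {1, 7}; g ≡ 0 at y ∈ {5, 8}; common: ∅.
  x = 6: f ≡ 0 at y ∈ {2, 8}; g ≡ 0 at y ∈ {8, 9}; common: {8}.
  x = 7: f ≡ 0 at y ∈ ∅; g ≡ 0 at y ∈ {2, 8}; common: ∅.
  x = 8: f ≡ 0 at y ∈ ∅; g ≡ 0 at y ∈ {6, 8}; common: ∅.
  x = 9: f ≡ 0 at y ∈ {8}; g ≡ 0 at y ∈ {8, 10}; common: {8}.
  x = 10: f ≡ 0 at y ∈ {2, 5}; g ≡ 0 at y ∈ {3, 8}; common: ∅.
Collecting: common zeros = {(6, 8), (9, 8)}, so the count is 2.
Comparison with the Bézout bound: 2 ≤ 4 = deg(f)·deg(g), as expected for curves with no common component (the affine F_11-count falls short of the bound because intersections may lie at infinity, over extension fields, or carry multiplicity).


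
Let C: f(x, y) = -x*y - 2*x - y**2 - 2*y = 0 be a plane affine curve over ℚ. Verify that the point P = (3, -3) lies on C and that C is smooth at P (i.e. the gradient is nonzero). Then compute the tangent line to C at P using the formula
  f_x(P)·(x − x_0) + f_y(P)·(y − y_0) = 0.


Tangent line at P: x + y = 0.

Step 1: f(3, -3) = 0, so P lies on C.
Step 2: partial derivatives
  f_x(x, y) = -y - 2, f_y(x, y) = -x - 2*y - 2.
  f_x(P) = 1, f_y(P) = 1 (gradient nonzero, so P is smooth).
Step 3: tangent line at P: 1·(x − 3) + 1·(y − -3) = 0.
Expanding: x + y = 0.


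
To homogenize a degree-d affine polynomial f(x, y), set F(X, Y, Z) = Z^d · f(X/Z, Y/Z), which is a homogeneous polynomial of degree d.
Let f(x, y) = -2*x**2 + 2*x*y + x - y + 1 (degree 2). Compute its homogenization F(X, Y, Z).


F(X, Y, Z) = -2*X**2 + 2*X*Y + X*Z - Y*Z + Z**2

deg(f) = 2.
Substitute x = X/Z, y = Y/Z into f, then multiply by Z^2.
  monomial -2·x^2·y^0 ↦ -2·X^2·Y^0·Z^0.
  monomial 2·x^1·y^1 ↦ 2·X^1·Y^1·Z^0.
  monomial 1·x^1·y^0 ↦ 1·X^1·Y^0·Z^1.
  monomial -1·x^0·y^1 ↦ -1·X^0·Y^1·Z^1.
  monomial 1·x^0·y^0 ↦ 1·X^0·Y^0·Z^2.
Collecting: F(X, Y, Z) = -2*X**2 + 2*X*Y + X*Z - Y*Z + Z**2.


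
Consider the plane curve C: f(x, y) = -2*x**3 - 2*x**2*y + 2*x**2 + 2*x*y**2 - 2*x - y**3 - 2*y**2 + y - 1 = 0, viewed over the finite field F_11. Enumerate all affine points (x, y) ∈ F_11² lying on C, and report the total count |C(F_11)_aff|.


Affine F_11-points: {(1, 3), (4, 9), (5, 1), (6, 4), (7, 5), (8, 0)}; count = 6.

For each of the 121 pairs (x, y) ∈ F_11², evaluate f(x, y) mod 11. Record the zeros.
  x = 0: [0↦10, 1↦8, 2↦7, 3↦1, 4↦6, 5↦5, 6↦3, 7↦5, 8↦5, 9↦8, 10↦8]  zeros at y ∈ ∅
  x = 1: [0↦8, 1↦6, 2↦9, 3↦0, 4↦6, 5↦10, 6↦6, 7↦10, 8↦5, 9↦7, 10↦10]  zeros at y ∈ {3}
  x = 2: [0↦9, 1↦3, 2↦6, 3↦1, 4↦4, 5↦9, 6↦10, 7↦1, 8↦9, 9↦6, 10↦8]  zeros at y ∈ ∅
  x = 3: [0↦1, 1↦9, 2↦8, 3↦3, 4↦10, 5↦1, 6↦3, 7↦10, 8↦5, 9↦4, 10↦1]  zeros at y ∈ ∅
  x = 4: [0↦5, 1↦1, 2↦3, 3↦5, 4↦1, 5↦7, 6↦6, 7↦3, 8↦3, 9↦0, 10↦10]  zeros at y ∈ {9}
  x = 5: [0↦9, 1↦0, 2↦1, 3↦6, 4↦9, 5↦4, 6↦7, 7↦1, 8↦2, 9↦4, 10↦1]  zeros at y ∈ {1}
  x = 6: [0↦1, 1↦5, 2↦1, 3↦5, 4↦0, 5↦2, 6↦5, 7↦3, 8↦1, 9↦4, 10↦6]  zeros at y ∈ {4}
  x = 7: [0↦2, 1↦4, 2↦2, 3↦1, 4↦6, 5↦0, 6↦10, 7↦8, 8↦10, 9↦10, 10↦2]  zeros at y ∈ {5}
  x = 8: [0↦0, 1↦7, 2↦3, 3↦4, 4↦4, 5↦8, 6↦10, 7↦4, 8↦6, 9↦10, 10↦10]  zeros at y ∈ {0}
  x = 9: [0↦5, 1↦2, 2↦3, 3↦2, 4↦4, 5↦3, 6↦4, 7↦1, 8↦10, 9↦3, 10↦7]  zeros at y ∈ ∅
  x = 10: [0↦5, 1↦10, 2↦1, 3↦5, 4↦5, 5↦6, 6↦2, 7↦9, 8↦10, 9↦10, 10↦3]  zeros at y ∈ ∅
Collecting zeros: affine points = {(1, 3), (4, 9), (5, 1), (6, 4), (7, 5), (8, 0)}.
Total count |C(F_11)_aff| = 6.
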